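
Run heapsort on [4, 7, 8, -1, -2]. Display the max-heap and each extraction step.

Build heap: [8, 7, 4, -1, -2]
Extract 8: [7, -1, 4, -2, 8]
Extract 7: [4, -1, -2, 7, 8]
Extract 4: [-1, -2, 4, 7, 8]
Extract -1: [-2, -1, 4, 7, 8]


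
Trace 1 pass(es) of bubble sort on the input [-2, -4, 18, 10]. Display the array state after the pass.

After pass 1: [-4, -2, 10, 18] (2 swaps)
Total swaps: 2


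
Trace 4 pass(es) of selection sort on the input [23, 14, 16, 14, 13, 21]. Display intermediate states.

Pass 1: Select minimum 13 at index 4, swap -> [13, 14, 16, 14, 23, 21]
Pass 2: Select minimum 14 at index 1, swap -> [13, 14, 16, 14, 23, 21]
Pass 3: Select minimum 14 at index 3, swap -> [13, 14, 14, 16, 23, 21]
Pass 4: Select minimum 16 at index 3, swap -> [13, 14, 14, 16, 23, 21]


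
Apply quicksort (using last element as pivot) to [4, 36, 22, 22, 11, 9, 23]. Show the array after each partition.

Partition 1: pivot=23 at index 5 -> [4, 22, 22, 11, 9, 23, 36]
Partition 2: pivot=9 at index 1 -> [4, 9, 22, 11, 22, 23, 36]
Partition 3: pivot=22 at index 4 -> [4, 9, 22, 11, 22, 23, 36]
Partition 4: pivot=11 at index 2 -> [4, 9, 11, 22, 22, 23, 36]


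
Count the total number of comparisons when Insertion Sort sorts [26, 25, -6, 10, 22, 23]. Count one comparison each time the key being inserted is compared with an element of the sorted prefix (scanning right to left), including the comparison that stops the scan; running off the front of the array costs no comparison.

Insert 25: 26 > 25 (shift), reached front = 1 comparison(s) -> [25, 26, -6, 10, 22, 23]
Insert -6: 26 > -6 (shift), 25 > -6 (shift), reached front = 2 comparison(s) -> [-6, 25, 26, 10, 22, 23]
Insert 10: 26 > 10 (shift), 25 > 10 (shift), -6 <= 10 (stop) = 3 comparison(s) -> [-6, 10, 25, 26, 22, 23]
Insert 22: 26 > 22 (shift), 25 > 22 (shift), 10 <= 22 (stop) = 3 comparison(s) -> [-6, 10, 22, 25, 26, 23]
Insert 23: 26 > 23 (shift), 25 > 23 (shift), 22 <= 23 (stop) = 3 comparison(s) -> [-6, 10, 22, 23, 25, 26]
Total comparisons: 1 + 2 + 3 + 3 + 3 = 12


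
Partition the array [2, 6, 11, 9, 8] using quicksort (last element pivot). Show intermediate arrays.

Partition 1: pivot=8 at index 2 -> [2, 6, 8, 9, 11]
Partition 2: pivot=6 at index 1 -> [2, 6, 8, 9, 11]
Partition 3: pivot=11 at index 4 -> [2, 6, 8, 9, 11]


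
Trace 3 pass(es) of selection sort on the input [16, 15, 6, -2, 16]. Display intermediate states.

Pass 1: Select minimum -2 at index 3, swap -> [-2, 15, 6, 16, 16]
Pass 2: Select minimum 6 at index 2, swap -> [-2, 6, 15, 16, 16]
Pass 3: Select minimum 15 at index 2, swap -> [-2, 6, 15, 16, 16]


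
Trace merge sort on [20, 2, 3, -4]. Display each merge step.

Divide and conquer:
  Merge [20] + [2] -> [2, 20]
  Merge [3] + [-4] -> [-4, 3]
  Merge [2, 20] + [-4, 3] -> [-4, 2, 3, 20]


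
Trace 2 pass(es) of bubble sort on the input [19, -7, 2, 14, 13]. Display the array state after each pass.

After pass 1: [-7, 2, 14, 13, 19] (4 swaps)
After pass 2: [-7, 2, 13, 14, 19] (1 swaps)
Total swaps: 5


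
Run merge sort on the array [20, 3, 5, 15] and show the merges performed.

Divide and conquer:
  Merge [20] + [3] -> [3, 20]
  Merge [5] + [15] -> [5, 15]
  Merge [3, 20] + [5, 15] -> [3, 5, 15, 20]


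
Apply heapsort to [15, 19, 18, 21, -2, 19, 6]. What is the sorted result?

Build heap: [21, 19, 19, 15, -2, 18, 6]
Extract 21: [19, 15, 19, 6, -2, 18, 21]
Extract 19: [19, 15, 18, 6, -2, 19, 21]
Extract 19: [18, 15, -2, 6, 19, 19, 21]
Extract 18: [15, 6, -2, 18, 19, 19, 21]
Extract 15: [6, -2, 15, 18, 19, 19, 21]
Extract 6: [-2, 6, 15, 18, 19, 19, 21]


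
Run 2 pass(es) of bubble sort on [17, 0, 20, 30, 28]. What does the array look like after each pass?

After pass 1: [0, 17, 20, 28, 30] (2 swaps)
After pass 2: [0, 17, 20, 28, 30] (0 swaps)
Total swaps: 2


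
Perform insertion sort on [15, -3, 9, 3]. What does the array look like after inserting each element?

First element 15 is already 'sorted'
Insert -3: shifted 1 elements -> [-3, 15, 9, 3]
Insert 9: shifted 1 elements -> [-3, 9, 15, 3]
Insert 3: shifted 2 elements -> [-3, 3, 9, 15]


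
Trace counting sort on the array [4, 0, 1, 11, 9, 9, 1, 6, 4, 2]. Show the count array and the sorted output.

Count array: [1, 2, 1, 0, 2, 0, 1, 0, 0, 2, 0, 1]
(count[i] = number of elements equal to i)
Cumulative count: [1, 3, 4, 4, 6, 6, 7, 7, 7, 9, 9, 10]
Sorted: [0, 1, 1, 2, 4, 4, 6, 9, 9, 11]


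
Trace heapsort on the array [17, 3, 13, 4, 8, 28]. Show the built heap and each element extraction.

Build heap: [28, 8, 17, 4, 3, 13]
Extract 28: [17, 8, 13, 4, 3, 28]
Extract 17: [13, 8, 3, 4, 17, 28]
Extract 13: [8, 4, 3, 13, 17, 28]
Extract 8: [4, 3, 8, 13, 17, 28]
Extract 4: [3, 4, 8, 13, 17, 28]


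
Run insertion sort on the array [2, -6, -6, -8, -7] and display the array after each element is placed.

First element 2 is already 'sorted'
Insert -6: shifted 1 elements -> [-6, 2, -6, -8, -7]
Insert -6: shifted 1 elements -> [-6, -6, 2, -8, -7]
Insert -8: shifted 3 elements -> [-8, -6, -6, 2, -7]
Insert -7: shifted 3 elements -> [-8, -7, -6, -6, 2]


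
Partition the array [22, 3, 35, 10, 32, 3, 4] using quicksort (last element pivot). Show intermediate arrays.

Partition 1: pivot=4 at index 2 -> [3, 3, 4, 10, 32, 22, 35]
Partition 2: pivot=3 at index 1 -> [3, 3, 4, 10, 32, 22, 35]
Partition 3: pivot=35 at index 6 -> [3, 3, 4, 10, 32, 22, 35]
Partition 4: pivot=22 at index 4 -> [3, 3, 4, 10, 22, 32, 35]


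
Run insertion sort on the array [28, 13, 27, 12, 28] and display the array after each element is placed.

First element 28 is already 'sorted'
Insert 13: shifted 1 elements -> [13, 28, 27, 12, 28]
Insert 27: shifted 1 elements -> [13, 27, 28, 12, 28]
Insert 12: shifted 3 elements -> [12, 13, 27, 28, 28]
Insert 28: shifted 0 elements -> [12, 13, 27, 28, 28]


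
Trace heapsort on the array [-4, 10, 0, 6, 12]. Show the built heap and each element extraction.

Build heap: [12, 10, 0, 6, -4]
Extract 12: [10, 6, 0, -4, 12]
Extract 10: [6, -4, 0, 10, 12]
Extract 6: [0, -4, 6, 10, 12]
Extract 0: [-4, 0, 6, 10, 12]


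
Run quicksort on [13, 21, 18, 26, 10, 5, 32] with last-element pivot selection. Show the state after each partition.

Partition 1: pivot=32 at index 6 -> [13, 21, 18, 26, 10, 5, 32]
Partition 2: pivot=5 at index 0 -> [5, 21, 18, 26, 10, 13, 32]
Partition 3: pivot=13 at index 2 -> [5, 10, 13, 26, 21, 18, 32]
Partition 4: pivot=18 at index 3 -> [5, 10, 13, 18, 21, 26, 32]
Partition 5: pivot=26 at index 5 -> [5, 10, 13, 18, 21, 26, 32]


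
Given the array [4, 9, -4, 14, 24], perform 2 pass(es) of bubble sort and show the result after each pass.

After pass 1: [4, -4, 9, 14, 24] (1 swaps)
After pass 2: [-4, 4, 9, 14, 24] (1 swaps)
Total swaps: 2


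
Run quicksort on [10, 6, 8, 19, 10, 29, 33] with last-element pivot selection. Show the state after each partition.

Partition 1: pivot=33 at index 6 -> [10, 6, 8, 19, 10, 29, 33]
Partition 2: pivot=29 at index 5 -> [10, 6, 8, 19, 10, 29, 33]
Partition 3: pivot=10 at index 3 -> [10, 6, 8, 10, 19, 29, 33]
Partition 4: pivot=8 at index 1 -> [6, 8, 10, 10, 19, 29, 33]


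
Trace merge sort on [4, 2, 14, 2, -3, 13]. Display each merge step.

Divide and conquer:
  Merge [2] + [14] -> [2, 14]
  Merge [4] + [2, 14] -> [2, 4, 14]
  Merge [-3] + [13] -> [-3, 13]
  Merge [2] + [-3, 13] -> [-3, 2, 13]
  Merge [2, 4, 14] + [-3, 2, 13] -> [-3, 2, 2, 4, 13, 14]


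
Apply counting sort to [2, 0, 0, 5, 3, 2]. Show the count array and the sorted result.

Count array: [2, 0, 2, 1, 0, 1]
(count[i] = number of elements equal to i)
Cumulative count: [2, 2, 4, 5, 5, 6]
Sorted: [0, 0, 2, 2, 3, 5]


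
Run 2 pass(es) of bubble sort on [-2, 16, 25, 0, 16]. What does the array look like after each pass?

After pass 1: [-2, 16, 0, 16, 25] (2 swaps)
After pass 2: [-2, 0, 16, 16, 25] (1 swaps)
Total swaps: 3


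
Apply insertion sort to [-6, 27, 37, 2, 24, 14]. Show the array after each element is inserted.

First element -6 is already 'sorted'
Insert 27: shifted 0 elements -> [-6, 27, 37, 2, 24, 14]
Insert 37: shifted 0 elements -> [-6, 27, 37, 2, 24, 14]
Insert 2: shifted 2 elements -> [-6, 2, 27, 37, 24, 14]
Insert 24: shifted 2 elements -> [-6, 2, 24, 27, 37, 14]
Insert 14: shifted 3 elements -> [-6, 2, 14, 24, 27, 37]


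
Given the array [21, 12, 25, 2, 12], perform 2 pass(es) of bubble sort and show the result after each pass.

After pass 1: [12, 21, 2, 12, 25] (3 swaps)
After pass 2: [12, 2, 12, 21, 25] (2 swaps)
Total swaps: 5


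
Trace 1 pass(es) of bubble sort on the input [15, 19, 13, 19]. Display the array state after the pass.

After pass 1: [15, 13, 19, 19] (1 swaps)
Total swaps: 1


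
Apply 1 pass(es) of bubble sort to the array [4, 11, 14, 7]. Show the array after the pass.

After pass 1: [4, 11, 7, 14] (1 swaps)
Total swaps: 1


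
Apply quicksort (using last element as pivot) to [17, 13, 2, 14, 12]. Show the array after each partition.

Partition 1: pivot=12 at index 1 -> [2, 12, 17, 14, 13]
Partition 2: pivot=13 at index 2 -> [2, 12, 13, 14, 17]
Partition 3: pivot=17 at index 4 -> [2, 12, 13, 14, 17]


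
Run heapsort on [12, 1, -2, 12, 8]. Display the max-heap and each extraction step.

Build heap: [12, 12, -2, 1, 8]
Extract 12: [12, 8, -2, 1, 12]
Extract 12: [8, 1, -2, 12, 12]
Extract 8: [1, -2, 8, 12, 12]
Extract 1: [-2, 1, 8, 12, 12]


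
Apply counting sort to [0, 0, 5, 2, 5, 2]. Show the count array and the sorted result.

Count array: [2, 0, 2, 0, 0, 2]
(count[i] = number of elements equal to i)
Cumulative count: [2, 2, 4, 4, 4, 6]
Sorted: [0, 0, 2, 2, 5, 5]


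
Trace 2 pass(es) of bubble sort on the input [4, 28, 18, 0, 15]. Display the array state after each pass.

After pass 1: [4, 18, 0, 15, 28] (3 swaps)
After pass 2: [4, 0, 15, 18, 28] (2 swaps)
Total swaps: 5


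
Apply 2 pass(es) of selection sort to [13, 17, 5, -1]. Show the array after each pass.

Pass 1: Select minimum -1 at index 3, swap -> [-1, 17, 5, 13]
Pass 2: Select minimum 5 at index 2, swap -> [-1, 5, 17, 13]


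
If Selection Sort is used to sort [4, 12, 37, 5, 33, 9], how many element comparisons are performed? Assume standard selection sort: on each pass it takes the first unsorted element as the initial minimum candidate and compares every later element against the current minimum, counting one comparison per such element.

Pass 1: scan indices 1..5 for the minimum = 5 comparison(s); min is 4, place at index 0 -> [4, 12, 37, 5, 33, 9]
Pass 2: scan indices 2..5 for the minimum = 4 comparison(s); min is 5, place at index 1 -> [4, 5, 37, 12, 33, 9]
Pass 3: scan indices 3..5 for the minimum = 3 comparison(s); min is 9, place at index 2 -> [4, 5, 9, 12, 33, 37]
Pass 4: scan indices 4..5 for the minimum = 2 comparison(s); min is 12, place at index 3 -> [4, 5, 9, 12, 33, 37]
Pass 5: scan indices 5..5 for the minimum = 1 comparison(s); min is 33, place at index 4 -> [4, 5, 9, 12, 33, 37]
Selection sort always scans the whole unsorted suffix, so the count is (n-1) + (n-2) + ... + 1 = n(n-1)/2 = 6*5/2 = 15 regardless of the input order.
Total comparisons: 5 + 4 + 3 + 2 + 1 = 15


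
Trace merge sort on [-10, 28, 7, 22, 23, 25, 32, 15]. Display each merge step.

Divide and conquer:
  Merge [-10] + [28] -> [-10, 28]
  Merge [7] + [22] -> [7, 22]
  Merge [-10, 28] + [7, 22] -> [-10, 7, 22, 28]
  Merge [23] + [25] -> [23, 25]
  Merge [32] + [15] -> [15, 32]
  Merge [23, 25] + [15, 32] -> [15, 23, 25, 32]
  Merge [-10, 7, 22, 28] + [15, 23, 25, 32] -> [-10, 7, 15, 22, 23, 25, 28, 32]


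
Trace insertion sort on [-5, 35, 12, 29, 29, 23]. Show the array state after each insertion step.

First element -5 is already 'sorted'
Insert 35: shifted 0 elements -> [-5, 35, 12, 29, 29, 23]
Insert 12: shifted 1 elements -> [-5, 12, 35, 29, 29, 23]
Insert 29: shifted 1 elements -> [-5, 12, 29, 35, 29, 23]
Insert 29: shifted 1 elements -> [-5, 12, 29, 29, 35, 23]
Insert 23: shifted 3 elements -> [-5, 12, 23, 29, 29, 35]


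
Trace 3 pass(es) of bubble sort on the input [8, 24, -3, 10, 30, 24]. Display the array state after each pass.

After pass 1: [8, -3, 10, 24, 24, 30] (3 swaps)
After pass 2: [-3, 8, 10, 24, 24, 30] (1 swaps)
After pass 3: [-3, 8, 10, 24, 24, 30] (0 swaps)
Total swaps: 4


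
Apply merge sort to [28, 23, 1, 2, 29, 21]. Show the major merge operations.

Divide and conquer:
  Merge [23] + [1] -> [1, 23]
  Merge [28] + [1, 23] -> [1, 23, 28]
  Merge [29] + [21] -> [21, 29]
  Merge [2] + [21, 29] -> [2, 21, 29]
  Merge [1, 23, 28] + [2, 21, 29] -> [1, 2, 21, 23, 28, 29]


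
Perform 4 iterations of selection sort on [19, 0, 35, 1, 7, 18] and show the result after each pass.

Pass 1: Select minimum 0 at index 1, swap -> [0, 19, 35, 1, 7, 18]
Pass 2: Select minimum 1 at index 3, swap -> [0, 1, 35, 19, 7, 18]
Pass 3: Select minimum 7 at index 4, swap -> [0, 1, 7, 19, 35, 18]
Pass 4: Select minimum 18 at index 5, swap -> [0, 1, 7, 18, 35, 19]


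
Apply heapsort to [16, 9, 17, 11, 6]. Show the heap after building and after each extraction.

Build heap: [17, 11, 16, 9, 6]
Extract 17: [16, 11, 6, 9, 17]
Extract 16: [11, 9, 6, 16, 17]
Extract 11: [9, 6, 11, 16, 17]
Extract 9: [6, 9, 11, 16, 17]


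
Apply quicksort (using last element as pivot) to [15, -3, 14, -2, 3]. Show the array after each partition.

Partition 1: pivot=3 at index 2 -> [-3, -2, 3, 15, 14]
Partition 2: pivot=-2 at index 1 -> [-3, -2, 3, 15, 14]
Partition 3: pivot=14 at index 3 -> [-3, -2, 3, 14, 15]


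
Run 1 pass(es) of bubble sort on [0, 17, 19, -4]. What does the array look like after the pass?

After pass 1: [0, 17, -4, 19] (1 swaps)
Total swaps: 1


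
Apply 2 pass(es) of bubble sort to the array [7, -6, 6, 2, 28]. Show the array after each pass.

After pass 1: [-6, 6, 2, 7, 28] (3 swaps)
After pass 2: [-6, 2, 6, 7, 28] (1 swaps)
Total swaps: 4


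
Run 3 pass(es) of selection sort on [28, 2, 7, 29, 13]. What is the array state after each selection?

Pass 1: Select minimum 2 at index 1, swap -> [2, 28, 7, 29, 13]
Pass 2: Select minimum 7 at index 2, swap -> [2, 7, 28, 29, 13]
Pass 3: Select minimum 13 at index 4, swap -> [2, 7, 13, 29, 28]


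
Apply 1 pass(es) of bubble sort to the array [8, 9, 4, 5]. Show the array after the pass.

After pass 1: [8, 4, 5, 9] (2 swaps)
Total swaps: 2


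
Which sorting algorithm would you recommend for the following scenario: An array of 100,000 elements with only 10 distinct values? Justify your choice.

Best choice: 3-way quicksort or Counting sort
Reason: 3-way (Dutch national flag) partitioning groups every copy of the pivot together, so with only d=10 distinct keys quicksort finishes in O(n log d) expected time, which is effectively linear; counting sort runs in O(n + k) where k is the size of the key range (not the number of distinct values), so it is linear when the 10 values are integers drawn from a small known range


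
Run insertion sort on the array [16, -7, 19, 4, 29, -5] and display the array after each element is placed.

First element 16 is already 'sorted'
Insert -7: shifted 1 elements -> [-7, 16, 19, 4, 29, -5]
Insert 19: shifted 0 elements -> [-7, 16, 19, 4, 29, -5]
Insert 4: shifted 2 elements -> [-7, 4, 16, 19, 29, -5]
Insert 29: shifted 0 elements -> [-7, 4, 16, 19, 29, -5]
Insert -5: shifted 4 elements -> [-7, -5, 4, 16, 19, 29]


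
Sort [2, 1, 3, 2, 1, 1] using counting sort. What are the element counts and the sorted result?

Count array: [0, 3, 2, 1]
(count[i] = number of elements equal to i)
Cumulative count: [0, 3, 5, 6]
Sorted: [1, 1, 1, 2, 2, 3]


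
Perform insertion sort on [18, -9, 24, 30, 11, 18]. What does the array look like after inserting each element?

First element 18 is already 'sorted'
Insert -9: shifted 1 elements -> [-9, 18, 24, 30, 11, 18]
Insert 24: shifted 0 elements -> [-9, 18, 24, 30, 11, 18]
Insert 30: shifted 0 elements -> [-9, 18, 24, 30, 11, 18]
Insert 11: shifted 3 elements -> [-9, 11, 18, 24, 30, 18]
Insert 18: shifted 2 elements -> [-9, 11, 18, 18, 24, 30]


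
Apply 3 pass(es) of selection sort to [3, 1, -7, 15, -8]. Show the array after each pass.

Pass 1: Select minimum -8 at index 4, swap -> [-8, 1, -7, 15, 3]
Pass 2: Select minimum -7 at index 2, swap -> [-8, -7, 1, 15, 3]
Pass 3: Select minimum 1 at index 2, swap -> [-8, -7, 1, 15, 3]


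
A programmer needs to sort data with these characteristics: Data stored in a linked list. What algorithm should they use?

Best choice: Merge sort
Reason: Merge sort doesn't require random access; can be done in O(1) extra space for linked lists


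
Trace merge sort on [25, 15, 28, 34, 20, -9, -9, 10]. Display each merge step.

Divide and conquer:
  Merge [25] + [15] -> [15, 25]
  Merge [28] + [34] -> [28, 34]
  Merge [15, 25] + [28, 34] -> [15, 25, 28, 34]
  Merge [20] + [-9] -> [-9, 20]
  Merge [-9] + [10] -> [-9, 10]
  Merge [-9, 20] + [-9, 10] -> [-9, -9, 10, 20]
  Merge [15, 25, 28, 34] + [-9, -9, 10, 20] -> [-9, -9, 10, 15, 20, 25, 28, 34]


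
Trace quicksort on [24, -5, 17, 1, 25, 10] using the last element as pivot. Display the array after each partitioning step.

Partition 1: pivot=10 at index 2 -> [-5, 1, 10, 24, 25, 17]
Partition 2: pivot=1 at index 1 -> [-5, 1, 10, 24, 25, 17]
Partition 3: pivot=17 at index 3 -> [-5, 1, 10, 17, 25, 24]
Partition 4: pivot=24 at index 4 -> [-5, 1, 10, 17, 24, 25]


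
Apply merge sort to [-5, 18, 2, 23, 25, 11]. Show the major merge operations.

Divide and conquer:
  Merge [18] + [2] -> [2, 18]
  Merge [-5] + [2, 18] -> [-5, 2, 18]
  Merge [25] + [11] -> [11, 25]
  Merge [23] + [11, 25] -> [11, 23, 25]
  Merge [-5, 2, 18] + [11, 23, 25] -> [-5, 2, 11, 18, 23, 25]


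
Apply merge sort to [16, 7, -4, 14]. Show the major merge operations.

Divide and conquer:
  Merge [16] + [7] -> [7, 16]
  Merge [-4] + [14] -> [-4, 14]
  Merge [7, 16] + [-4, 14] -> [-4, 7, 14, 16]


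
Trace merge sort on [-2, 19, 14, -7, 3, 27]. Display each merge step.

Divide and conquer:
  Merge [19] + [14] -> [14, 19]
  Merge [-2] + [14, 19] -> [-2, 14, 19]
  Merge [3] + [27] -> [3, 27]
  Merge [-7] + [3, 27] -> [-7, 3, 27]
  Merge [-2, 14, 19] + [-7, 3, 27] -> [-7, -2, 3, 14, 19, 27]


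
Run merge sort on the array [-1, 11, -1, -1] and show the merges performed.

Divide and conquer:
  Merge [-1] + [11] -> [-1, 11]
  Merge [-1] + [-1] -> [-1, -1]
  Merge [-1, 11] + [-1, -1] -> [-1, -1, -1, 11]


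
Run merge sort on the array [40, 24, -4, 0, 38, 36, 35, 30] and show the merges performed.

Divide and conquer:
  Merge [40] + [24] -> [24, 40]
  Merge [-4] + [0] -> [-4, 0]
  Merge [24, 40] + [-4, 0] -> [-4, 0, 24, 40]
  Merge [38] + [36] -> [36, 38]
  Merge [35] + [30] -> [30, 35]
  Merge [36, 38] + [30, 35] -> [30, 35, 36, 38]
  Merge [-4, 0, 24, 40] + [30, 35, 36, 38] -> [-4, 0, 24, 30, 35, 36, 38, 40]


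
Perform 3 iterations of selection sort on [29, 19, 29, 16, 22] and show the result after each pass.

Pass 1: Select minimum 16 at index 3, swap -> [16, 19, 29, 29, 22]
Pass 2: Select minimum 19 at index 1, swap -> [16, 19, 29, 29, 22]
Pass 3: Select minimum 22 at index 4, swap -> [16, 19, 22, 29, 29]


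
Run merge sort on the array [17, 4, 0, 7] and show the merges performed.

Divide and conquer:
  Merge [17] + [4] -> [4, 17]
  Merge [0] + [7] -> [0, 7]
  Merge [4, 17] + [0, 7] -> [0, 4, 7, 17]


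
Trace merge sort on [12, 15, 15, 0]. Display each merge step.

Divide and conquer:
  Merge [12] + [15] -> [12, 15]
  Merge [15] + [0] -> [0, 15]
  Merge [12, 15] + [0, 15] -> [0, 12, 15, 15]


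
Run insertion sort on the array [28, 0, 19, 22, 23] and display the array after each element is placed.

First element 28 is already 'sorted'
Insert 0: shifted 1 elements -> [0, 28, 19, 22, 23]
Insert 19: shifted 1 elements -> [0, 19, 28, 22, 23]
Insert 22: shifted 1 elements -> [0, 19, 22, 28, 23]
Insert 23: shifted 1 elements -> [0, 19, 22, 23, 28]


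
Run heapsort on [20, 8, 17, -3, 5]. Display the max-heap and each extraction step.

Build heap: [20, 8, 17, -3, 5]
Extract 20: [17, 8, 5, -3, 20]
Extract 17: [8, -3, 5, 17, 20]
Extract 8: [5, -3, 8, 17, 20]
Extract 5: [-3, 5, 8, 17, 20]


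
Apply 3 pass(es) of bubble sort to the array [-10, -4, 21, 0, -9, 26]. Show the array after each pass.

After pass 1: [-10, -4, 0, -9, 21, 26] (2 swaps)
After pass 2: [-10, -4, -9, 0, 21, 26] (1 swaps)
After pass 3: [-10, -9, -4, 0, 21, 26] (1 swaps)
Total swaps: 4


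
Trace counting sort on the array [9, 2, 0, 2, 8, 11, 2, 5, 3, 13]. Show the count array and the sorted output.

Count array: [1, 0, 3, 1, 0, 1, 0, 0, 1, 1, 0, 1, 0, 1]
(count[i] = number of elements equal to i)
Cumulative count: [1, 1, 4, 5, 5, 6, 6, 6, 7, 8, 8, 9, 9, 10]
Sorted: [0, 2, 2, 2, 3, 5, 8, 9, 11, 13]


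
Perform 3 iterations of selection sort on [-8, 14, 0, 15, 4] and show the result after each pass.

Pass 1: Select minimum -8 at index 0, swap -> [-8, 14, 0, 15, 4]
Pass 2: Select minimum 0 at index 2, swap -> [-8, 0, 14, 15, 4]
Pass 3: Select minimum 4 at index 4, swap -> [-8, 0, 4, 15, 14]


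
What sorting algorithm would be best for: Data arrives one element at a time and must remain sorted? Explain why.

Best choice: Insertion sort
Reason: Insertion sort naturally handles online/streaming input by inserting each new element into sorted position


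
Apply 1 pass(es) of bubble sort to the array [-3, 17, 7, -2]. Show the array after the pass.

After pass 1: [-3, 7, -2, 17] (2 swaps)
Total swaps: 2


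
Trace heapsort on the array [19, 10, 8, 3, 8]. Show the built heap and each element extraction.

Build heap: [19, 10, 8, 3, 8]
Extract 19: [10, 8, 8, 3, 19]
Extract 10: [8, 3, 8, 10, 19]
Extract 8: [8, 3, 8, 10, 19]
Extract 8: [3, 8, 8, 10, 19]


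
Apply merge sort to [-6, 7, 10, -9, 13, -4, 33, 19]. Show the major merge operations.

Divide and conquer:
  Merge [-6] + [7] -> [-6, 7]
  Merge [10] + [-9] -> [-9, 10]
  Merge [-6, 7] + [-9, 10] -> [-9, -6, 7, 10]
  Merge [13] + [-4] -> [-4, 13]
  Merge [33] + [19] -> [19, 33]
  Merge [-4, 13] + [19, 33] -> [-4, 13, 19, 33]
  Merge [-9, -6, 7, 10] + [-4, 13, 19, 33] -> [-9, -6, -4, 7, 10, 13, 19, 33]


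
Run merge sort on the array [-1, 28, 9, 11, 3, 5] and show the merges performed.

Divide and conquer:
  Merge [28] + [9] -> [9, 28]
  Merge [-1] + [9, 28] -> [-1, 9, 28]
  Merge [3] + [5] -> [3, 5]
  Merge [11] + [3, 5] -> [3, 5, 11]
  Merge [-1, 9, 28] + [3, 5, 11] -> [-1, 3, 5, 9, 11, 28]


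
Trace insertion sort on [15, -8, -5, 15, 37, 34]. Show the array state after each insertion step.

First element 15 is already 'sorted'
Insert -8: shifted 1 elements -> [-8, 15, -5, 15, 37, 34]
Insert -5: shifted 1 elements -> [-8, -5, 15, 15, 37, 34]
Insert 15: shifted 0 elements -> [-8, -5, 15, 15, 37, 34]
Insert 37: shifted 0 elements -> [-8, -5, 15, 15, 37, 34]
Insert 34: shifted 1 elements -> [-8, -5, 15, 15, 34, 37]


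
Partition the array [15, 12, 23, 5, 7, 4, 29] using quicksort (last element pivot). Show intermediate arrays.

Partition 1: pivot=29 at index 6 -> [15, 12, 23, 5, 7, 4, 29]
Partition 2: pivot=4 at index 0 -> [4, 12, 23, 5, 7, 15, 29]
Partition 3: pivot=15 at index 4 -> [4, 12, 5, 7, 15, 23, 29]
Partition 4: pivot=7 at index 2 -> [4, 5, 7, 12, 15, 23, 29]


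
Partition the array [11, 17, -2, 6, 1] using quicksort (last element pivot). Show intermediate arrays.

Partition 1: pivot=1 at index 1 -> [-2, 1, 11, 6, 17]
Partition 2: pivot=17 at index 4 -> [-2, 1, 11, 6, 17]
Partition 3: pivot=6 at index 2 -> [-2, 1, 6, 11, 17]


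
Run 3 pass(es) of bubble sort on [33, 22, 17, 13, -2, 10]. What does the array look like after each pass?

After pass 1: [22, 17, 13, -2, 10, 33] (5 swaps)
After pass 2: [17, 13, -2, 10, 22, 33] (4 swaps)
After pass 3: [13, -2, 10, 17, 22, 33] (3 swaps)
Total swaps: 12


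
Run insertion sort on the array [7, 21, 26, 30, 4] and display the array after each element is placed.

First element 7 is already 'sorted'
Insert 21: shifted 0 elements -> [7, 21, 26, 30, 4]
Insert 26: shifted 0 elements -> [7, 21, 26, 30, 4]
Insert 30: shifted 0 elements -> [7, 21, 26, 30, 4]
Insert 4: shifted 4 elements -> [4, 7, 21, 26, 30]


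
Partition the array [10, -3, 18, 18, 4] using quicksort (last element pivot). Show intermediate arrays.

Partition 1: pivot=4 at index 1 -> [-3, 4, 18, 18, 10]
Partition 2: pivot=10 at index 2 -> [-3, 4, 10, 18, 18]
Partition 3: pivot=18 at index 4 -> [-3, 4, 10, 18, 18]


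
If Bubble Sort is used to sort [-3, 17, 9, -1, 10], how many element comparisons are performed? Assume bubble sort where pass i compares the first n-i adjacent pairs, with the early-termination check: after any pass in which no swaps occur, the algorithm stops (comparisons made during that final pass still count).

Pass 1: compare adjacent pairs (0,1)..(3,4) = 4 comparison(s), 3 swap(s) -> [-3, 9, -1, 10, 17]
Pass 2: compare adjacent pairs (0,1)..(2,3) = 3 comparison(s), 1 swap(s) -> [-3, -1, 9, 10, 17]
Pass 3: compare adjacent pairs (0,1)..(1,2) = 2 comparison(s), 0 swap(s) -> [-3, -1, 9, 10, 17]
No swaps in this pass, so bubble sort stops here.
Total comparisons: 4 + 3 + 2 = 9


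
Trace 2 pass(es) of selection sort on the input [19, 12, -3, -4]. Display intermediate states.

Pass 1: Select minimum -4 at index 3, swap -> [-4, 12, -3, 19]
Pass 2: Select minimum -3 at index 2, swap -> [-4, -3, 12, 19]


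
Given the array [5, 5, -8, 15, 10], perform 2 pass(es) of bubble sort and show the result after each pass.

After pass 1: [5, -8, 5, 10, 15] (2 swaps)
After pass 2: [-8, 5, 5, 10, 15] (1 swaps)
Total swaps: 3


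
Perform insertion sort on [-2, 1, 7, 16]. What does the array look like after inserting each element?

First element -2 is already 'sorted'
Insert 1: shifted 0 elements -> [-2, 1, 7, 16]
Insert 7: shifted 0 elements -> [-2, 1, 7, 16]
Insert 16: shifted 0 elements -> [-2, 1, 7, 16]


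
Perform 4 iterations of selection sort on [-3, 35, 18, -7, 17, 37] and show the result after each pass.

Pass 1: Select minimum -7 at index 3, swap -> [-7, 35, 18, -3, 17, 37]
Pass 2: Select minimum -3 at index 3, swap -> [-7, -3, 18, 35, 17, 37]
Pass 3: Select minimum 17 at index 4, swap -> [-7, -3, 17, 35, 18, 37]
Pass 4: Select minimum 18 at index 4, swap -> [-7, -3, 17, 18, 35, 37]


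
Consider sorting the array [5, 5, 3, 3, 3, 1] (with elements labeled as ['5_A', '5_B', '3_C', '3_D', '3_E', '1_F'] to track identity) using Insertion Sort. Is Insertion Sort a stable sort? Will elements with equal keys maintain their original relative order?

Trace Insertion Sort on the labeled array (the key is the number; the letter only tracks identity):
  Insert 5_B at index 1: [5_A, 5_B, 3_C, 3_D, 3_E, 1_F]
  Insert 3_C at index 0: [3_C, 5_A, 5_B, 3_D, 3_E, 1_F]
  Insert 3_D at index 1: [3_C, 3_D, 5_A, 5_B, 3_E, 1_F]
  Insert 3_E at index 2: [3_C, 3_D, 3_E, 5_A, 5_B, 1_F]
  Insert 1_F at index 0: [1_F, 3_C, 3_D, 3_E, 5_A, 5_B]
Final order: [1_F, 3_C, 3_D, 3_E, 5_A, 5_B]
Equal keys:
  value 3: originally 3_C, 3_D, 3_E; after sorting 3_C, 3_D, 3_E -> order preserved
  value 5: originally 5_A, 5_B; after sorting 5_A, 5_B -> order preserved
All equal keys kept their original relative order. Insertion Sort is stable: elements are shifted only while they are strictly greater than the key, so a key is inserted after any equal elements already placed.
Answer: Stable


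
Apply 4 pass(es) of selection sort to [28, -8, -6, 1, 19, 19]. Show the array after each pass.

Pass 1: Select minimum -8 at index 1, swap -> [-8, 28, -6, 1, 19, 19]
Pass 2: Select minimum -6 at index 2, swap -> [-8, -6, 28, 1, 19, 19]
Pass 3: Select minimum 1 at index 3, swap -> [-8, -6, 1, 28, 19, 19]
Pass 4: Select minimum 19 at index 4, swap -> [-8, -6, 1, 19, 28, 19]


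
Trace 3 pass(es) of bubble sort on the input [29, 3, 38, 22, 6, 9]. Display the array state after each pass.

After pass 1: [3, 29, 22, 6, 9, 38] (4 swaps)
After pass 2: [3, 22, 6, 9, 29, 38] (3 swaps)
After pass 3: [3, 6, 9, 22, 29, 38] (2 swaps)
Total swaps: 9


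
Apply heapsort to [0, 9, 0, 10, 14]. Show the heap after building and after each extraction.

Build heap: [14, 10, 0, 0, 9]
Extract 14: [10, 9, 0, 0, 14]
Extract 10: [9, 0, 0, 10, 14]
Extract 9: [0, 0, 9, 10, 14]
Extract 0: [0, 0, 9, 10, 14]


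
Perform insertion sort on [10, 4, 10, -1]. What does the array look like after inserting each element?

First element 10 is already 'sorted'
Insert 4: shifted 1 elements -> [4, 10, 10, -1]
Insert 10: shifted 0 elements -> [4, 10, 10, -1]
Insert -1: shifted 3 elements -> [-1, 4, 10, 10]


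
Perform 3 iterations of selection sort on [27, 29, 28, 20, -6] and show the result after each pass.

Pass 1: Select minimum -6 at index 4, swap -> [-6, 29, 28, 20, 27]
Pass 2: Select minimum 20 at index 3, swap -> [-6, 20, 28, 29, 27]
Pass 3: Select minimum 27 at index 4, swap -> [-6, 20, 27, 29, 28]


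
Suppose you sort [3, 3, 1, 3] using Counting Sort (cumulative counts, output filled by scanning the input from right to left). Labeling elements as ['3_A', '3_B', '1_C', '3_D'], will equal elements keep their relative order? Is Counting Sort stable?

Trace Counting Sort on the labeled array (the key is the number; the letter only tracks identity):
  Counts for values 0..3: [0, 1, 0, 3]
  Cumulative counts: [0, 1, 1, 4]
  Scan right to left: place 3_D at output index 3
  Scan right to left: place 1_C at output index 0
  Scan right to left: place 3_B at output index 2
  Scan right to left: place 3_A at output index 1
  Output: [1_C, 3_A, 3_B, 3_D]
Equal keys:
  value 3: originally 3_A, 3_B, 3_D; after sorting 3_A, 3_B, 3_D -> order preserved
All equal keys kept their original relative order. Counting Sort is stable: scanning the input right to left with decreasing cumulative counts places later duplicates at later output positions.
Answer: Stable


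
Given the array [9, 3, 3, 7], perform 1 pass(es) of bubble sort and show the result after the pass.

After pass 1: [3, 3, 7, 9] (3 swaps)
Total swaps: 3


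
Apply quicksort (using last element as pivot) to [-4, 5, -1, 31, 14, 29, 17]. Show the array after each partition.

Partition 1: pivot=17 at index 4 -> [-4, 5, -1, 14, 17, 29, 31]
Partition 2: pivot=14 at index 3 -> [-4, 5, -1, 14, 17, 29, 31]
Partition 3: pivot=-1 at index 1 -> [-4, -1, 5, 14, 17, 29, 31]
Partition 4: pivot=31 at index 6 -> [-4, -1, 5, 14, 17, 29, 31]


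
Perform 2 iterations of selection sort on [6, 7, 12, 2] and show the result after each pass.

Pass 1: Select minimum 2 at index 3, swap -> [2, 7, 12, 6]
Pass 2: Select minimum 6 at index 3, swap -> [2, 6, 12, 7]


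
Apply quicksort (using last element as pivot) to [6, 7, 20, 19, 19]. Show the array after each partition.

Partition 1: pivot=19 at index 3 -> [6, 7, 19, 19, 20]
Partition 2: pivot=19 at index 2 -> [6, 7, 19, 19, 20]
Partition 3: pivot=7 at index 1 -> [6, 7, 19, 19, 20]


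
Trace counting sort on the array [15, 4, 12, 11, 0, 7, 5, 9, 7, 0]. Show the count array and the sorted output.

Count array: [2, 0, 0, 0, 1, 1, 0, 2, 0, 1, 0, 1, 1, 0, 0, 1]
(count[i] = number of elements equal to i)
Cumulative count: [2, 2, 2, 2, 3, 4, 4, 6, 6, 7, 7, 8, 9, 9, 9, 10]
Sorted: [0, 0, 4, 5, 7, 7, 9, 11, 12, 15]


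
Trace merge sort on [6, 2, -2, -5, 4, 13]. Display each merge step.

Divide and conquer:
  Merge [2] + [-2] -> [-2, 2]
  Merge [6] + [-2, 2] -> [-2, 2, 6]
  Merge [4] + [13] -> [4, 13]
  Merge [-5] + [4, 13] -> [-5, 4, 13]
  Merge [-2, 2, 6] + [-5, 4, 13] -> [-5, -2, 2, 4, 6, 13]


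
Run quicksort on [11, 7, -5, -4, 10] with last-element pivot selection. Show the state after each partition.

Partition 1: pivot=10 at index 3 -> [7, -5, -4, 10, 11]
Partition 2: pivot=-4 at index 1 -> [-5, -4, 7, 10, 11]


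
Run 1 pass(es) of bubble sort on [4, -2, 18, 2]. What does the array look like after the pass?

After pass 1: [-2, 4, 2, 18] (2 swaps)
Total swaps: 2


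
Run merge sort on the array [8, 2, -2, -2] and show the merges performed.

Divide and conquer:
  Merge [8] + [2] -> [2, 8]
  Merge [-2] + [-2] -> [-2, -2]
  Merge [2, 8] + [-2, -2] -> [-2, -2, 2, 8]


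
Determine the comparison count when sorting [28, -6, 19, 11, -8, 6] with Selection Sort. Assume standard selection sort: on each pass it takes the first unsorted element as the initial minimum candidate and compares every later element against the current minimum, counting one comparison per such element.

Pass 1: scan indices 1..5 for the minimum = 5 comparison(s); min is -8, place at index 0 -> [-8, -6, 19, 11, 28, 6]
Pass 2: scan indices 2..5 for the minimum = 4 comparison(s); min is -6, place at index 1 -> [-8, -6, 19, 11, 28, 6]
Pass 3: scan indices 3..5 for the minimum = 3 comparison(s); min is 6, place at index 2 -> [-8, -6, 6, 11, 28, 19]
Pass 4: scan indices 4..5 for the minimum = 2 comparison(s); min is 11, place at index 3 -> [-8, -6, 6, 11, 28, 19]
Pass 5: scan indices 5..5 for the minimum = 1 comparison(s); min is 19, place at index 4 -> [-8, -6, 6, 11, 19, 28]
Selection sort always scans the whole unsorted suffix, so the count is (n-1) + (n-2) + ... + 1 = n(n-1)/2 = 6*5/2 = 15 regardless of the input order.
Total comparisons: 5 + 4 + 3 + 2 + 1 = 15


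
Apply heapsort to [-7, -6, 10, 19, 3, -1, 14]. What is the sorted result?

Build heap: [19, 3, 14, -6, -7, -1, 10]
Extract 19: [14, 3, 10, -6, -7, -1, 19]
Extract 14: [10, 3, -1, -6, -7, 14, 19]
Extract 10: [3, -6, -1, -7, 10, 14, 19]
Extract 3: [-1, -6, -7, 3, 10, 14, 19]
Extract -1: [-6, -7, -1, 3, 10, 14, 19]
Extract -6: [-7, -6, -1, 3, 10, 14, 19]


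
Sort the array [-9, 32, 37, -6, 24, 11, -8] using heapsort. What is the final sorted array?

Build heap: [37, 32, 11, -6, 24, -9, -8]
Extract 37: [32, 24, 11, -6, -8, -9, 37]
Extract 32: [24, -6, 11, -9, -8, 32, 37]
Extract 24: [11, -6, -8, -9, 24, 32, 37]
Extract 11: [-6, -9, -8, 11, 24, 32, 37]
Extract -6: [-8, -9, -6, 11, 24, 32, 37]
Extract -8: [-9, -8, -6, 11, 24, 32, 37]


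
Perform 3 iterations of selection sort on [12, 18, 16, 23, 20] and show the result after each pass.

Pass 1: Select minimum 12 at index 0, swap -> [12, 18, 16, 23, 20]
Pass 2: Select minimum 16 at index 2, swap -> [12, 16, 18, 23, 20]
Pass 3: Select minimum 18 at index 2, swap -> [12, 16, 18, 23, 20]


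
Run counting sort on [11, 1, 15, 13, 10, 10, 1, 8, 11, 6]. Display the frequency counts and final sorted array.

Count array: [0, 2, 0, 0, 0, 0, 1, 0, 1, 0, 2, 2, 0, 1, 0, 1]
(count[i] = number of elements equal to i)
Cumulative count: [0, 2, 2, 2, 2, 2, 3, 3, 4, 4, 6, 8, 8, 9, 9, 10]
Sorted: [1, 1, 6, 8, 10, 10, 11, 11, 13, 15]


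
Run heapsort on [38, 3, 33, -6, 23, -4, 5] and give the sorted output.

Build heap: [38, 23, 33, -6, 3, -4, 5]
Extract 38: [33, 23, 5, -6, 3, -4, 38]
Extract 33: [23, 3, 5, -6, -4, 33, 38]
Extract 23: [5, 3, -4, -6, 23, 33, 38]
Extract 5: [3, -6, -4, 5, 23, 33, 38]
Extract 3: [-4, -6, 3, 5, 23, 33, 38]
Extract -4: [-6, -4, 3, 5, 23, 33, 38]


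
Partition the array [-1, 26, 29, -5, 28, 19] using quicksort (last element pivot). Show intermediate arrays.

Partition 1: pivot=19 at index 2 -> [-1, -5, 19, 26, 28, 29]
Partition 2: pivot=-5 at index 0 -> [-5, -1, 19, 26, 28, 29]
Partition 3: pivot=29 at index 5 -> [-5, -1, 19, 26, 28, 29]
Partition 4: pivot=28 at index 4 -> [-5, -1, 19, 26, 28, 29]


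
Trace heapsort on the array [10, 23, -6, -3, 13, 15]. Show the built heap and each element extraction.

Build heap: [23, 13, 15, -3, 10, -6]
Extract 23: [15, 13, -6, -3, 10, 23]
Extract 15: [13, 10, -6, -3, 15, 23]
Extract 13: [10, -3, -6, 13, 15, 23]
Extract 10: [-3, -6, 10, 13, 15, 23]
Extract -3: [-6, -3, 10, 13, 15, 23]


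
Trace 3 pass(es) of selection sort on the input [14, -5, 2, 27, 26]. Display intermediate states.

Pass 1: Select minimum -5 at index 1, swap -> [-5, 14, 2, 27, 26]
Pass 2: Select minimum 2 at index 2, swap -> [-5, 2, 14, 27, 26]
Pass 3: Select minimum 14 at index 2, swap -> [-5, 2, 14, 27, 26]


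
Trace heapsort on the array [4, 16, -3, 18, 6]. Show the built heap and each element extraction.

Build heap: [18, 16, -3, 4, 6]
Extract 18: [16, 6, -3, 4, 18]
Extract 16: [6, 4, -3, 16, 18]
Extract 6: [4, -3, 6, 16, 18]
Extract 4: [-3, 4, 6, 16, 18]


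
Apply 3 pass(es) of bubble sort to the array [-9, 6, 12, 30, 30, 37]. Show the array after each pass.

After pass 1: [-9, 6, 12, 30, 30, 37] (0 swaps)
After pass 2: [-9, 6, 12, 30, 30, 37] (0 swaps)
After pass 3: [-9, 6, 12, 30, 30, 37] (0 swaps)
Total swaps: 0


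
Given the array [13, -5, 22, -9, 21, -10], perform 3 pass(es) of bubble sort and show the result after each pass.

After pass 1: [-5, 13, -9, 21, -10, 22] (4 swaps)
After pass 2: [-5, -9, 13, -10, 21, 22] (2 swaps)
After pass 3: [-9, -5, -10, 13, 21, 22] (2 swaps)
Total swaps: 8


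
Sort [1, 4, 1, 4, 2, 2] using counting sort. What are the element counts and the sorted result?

Count array: [0, 2, 2, 0, 2]
(count[i] = number of elements equal to i)
Cumulative count: [0, 2, 4, 4, 6]
Sorted: [1, 1, 2, 2, 4, 4]


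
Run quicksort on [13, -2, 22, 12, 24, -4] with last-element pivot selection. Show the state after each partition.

Partition 1: pivot=-4 at index 0 -> [-4, -2, 22, 12, 24, 13]
Partition 2: pivot=13 at index 3 -> [-4, -2, 12, 13, 24, 22]
Partition 3: pivot=12 at index 2 -> [-4, -2, 12, 13, 24, 22]
Partition 4: pivot=22 at index 4 -> [-4, -2, 12, 13, 22, 24]


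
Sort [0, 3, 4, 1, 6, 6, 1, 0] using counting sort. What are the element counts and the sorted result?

Count array: [2, 2, 0, 1, 1, 0, 2]
(count[i] = number of elements equal to i)
Cumulative count: [2, 4, 4, 5, 6, 6, 8]
Sorted: [0, 0, 1, 1, 3, 4, 6, 6]


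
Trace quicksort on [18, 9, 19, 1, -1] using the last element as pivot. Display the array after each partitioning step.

Partition 1: pivot=-1 at index 0 -> [-1, 9, 19, 1, 18]
Partition 2: pivot=18 at index 3 -> [-1, 9, 1, 18, 19]
Partition 3: pivot=1 at index 1 -> [-1, 1, 9, 18, 19]


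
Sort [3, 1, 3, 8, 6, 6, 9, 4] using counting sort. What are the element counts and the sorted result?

Count array: [0, 1, 0, 2, 1, 0, 2, 0, 1, 1]
(count[i] = number of elements equal to i)
Cumulative count: [0, 1, 1, 3, 4, 4, 6, 6, 7, 8]
Sorted: [1, 3, 3, 4, 6, 6, 8, 9]


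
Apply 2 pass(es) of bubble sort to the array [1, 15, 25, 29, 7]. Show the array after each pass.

After pass 1: [1, 15, 25, 7, 29] (1 swaps)
After pass 2: [1, 15, 7, 25, 29] (1 swaps)
Total swaps: 2


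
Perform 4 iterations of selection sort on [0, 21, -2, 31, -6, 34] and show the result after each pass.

Pass 1: Select minimum -6 at index 4, swap -> [-6, 21, -2, 31, 0, 34]
Pass 2: Select minimum -2 at index 2, swap -> [-6, -2, 21, 31, 0, 34]
Pass 3: Select minimum 0 at index 4, swap -> [-6, -2, 0, 31, 21, 34]
Pass 4: Select minimum 21 at index 4, swap -> [-6, -2, 0, 21, 31, 34]


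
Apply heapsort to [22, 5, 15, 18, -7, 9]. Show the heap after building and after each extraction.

Build heap: [22, 18, 15, 5, -7, 9]
Extract 22: [18, 9, 15, 5, -7, 22]
Extract 18: [15, 9, -7, 5, 18, 22]
Extract 15: [9, 5, -7, 15, 18, 22]
Extract 9: [5, -7, 9, 15, 18, 22]
Extract 5: [-7, 5, 9, 15, 18, 22]


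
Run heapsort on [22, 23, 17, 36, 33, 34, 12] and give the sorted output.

Build heap: [36, 33, 34, 23, 22, 17, 12]
Extract 36: [34, 33, 17, 23, 22, 12, 36]
Extract 34: [33, 23, 17, 12, 22, 34, 36]
Extract 33: [23, 22, 17, 12, 33, 34, 36]
Extract 23: [22, 12, 17, 23, 33, 34, 36]
Extract 22: [17, 12, 22, 23, 33, 34, 36]
Extract 17: [12, 17, 22, 23, 33, 34, 36]


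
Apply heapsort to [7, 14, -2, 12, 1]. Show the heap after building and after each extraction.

Build heap: [14, 12, -2, 7, 1]
Extract 14: [12, 7, -2, 1, 14]
Extract 12: [7, 1, -2, 12, 14]
Extract 7: [1, -2, 7, 12, 14]
Extract 1: [-2, 1, 7, 12, 14]


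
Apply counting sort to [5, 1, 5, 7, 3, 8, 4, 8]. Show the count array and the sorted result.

Count array: [0, 1, 0, 1, 1, 2, 0, 1, 2]
(count[i] = number of elements equal to i)
Cumulative count: [0, 1, 1, 2, 3, 5, 5, 6, 8]
Sorted: [1, 3, 4, 5, 5, 7, 8, 8]
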